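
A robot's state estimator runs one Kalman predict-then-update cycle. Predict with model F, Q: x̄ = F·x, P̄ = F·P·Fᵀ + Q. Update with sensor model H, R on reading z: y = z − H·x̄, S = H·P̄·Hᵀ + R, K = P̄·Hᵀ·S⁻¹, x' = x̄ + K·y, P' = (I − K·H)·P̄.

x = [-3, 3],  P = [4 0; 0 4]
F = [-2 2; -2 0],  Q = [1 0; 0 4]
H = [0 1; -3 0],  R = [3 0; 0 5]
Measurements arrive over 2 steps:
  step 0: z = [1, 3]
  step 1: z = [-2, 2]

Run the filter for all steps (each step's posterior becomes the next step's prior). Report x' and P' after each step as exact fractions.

step 0: x' = [-3547/4642, 1778/2321], P' = [2515/4642 120/2321; 120/2321 5604/2321]
step 1: x' = [-1285649/2402816, -92171/92416], P' = [1275795/2402816 2625/92416; 2625/92416 91743/46208]

step 0: x̄ = F·x = [12, 6]
step 0: P̄ = F·P·Fᵀ + Q = [33 16; 16 20]
step 0: y = z − H·x̄ = [-5, 39]
step 0: S = H·P̄·Hᵀ + R = [23 -48; -48 302]
step 0: K = P̄·Hᵀ·S⁻¹ = [40/2321 -1509/4642; 1868/2321 -72/2321]
step 0: x' = x̄ + K·y = [-3547/4642, 1778/2321]
step 0: P' = (I − K·H)·P̄ = [2515/4642 120/2321; 120/2321 5604/2321]
step 1: x̄ = F·x = [7103/2321, 3547/2321]
step 1: P̄ = F·P·Fᵀ + Q = [28807/2321 4550/2321; 4550/2321 14314/2321]
step 1: y = z − H·x̄ = [-8189/2321, 25951/2321]
step 1: S = H·P̄·Hᵀ + R = [21277/2321 -13650/2321; -13650/2321 270868/2321]
step 1: K = P̄·Hᵀ·S⁻¹ = [875/92416 -765477/2402816; 30581/46208 -1575/92416]
step 1: x' = x̄ + K·y = [-1285649/2402816, -92171/92416]
step 1: P' = (I − K·H)·P̄ = [1275795/2402816 2625/92416; 2625/92416 91743/46208]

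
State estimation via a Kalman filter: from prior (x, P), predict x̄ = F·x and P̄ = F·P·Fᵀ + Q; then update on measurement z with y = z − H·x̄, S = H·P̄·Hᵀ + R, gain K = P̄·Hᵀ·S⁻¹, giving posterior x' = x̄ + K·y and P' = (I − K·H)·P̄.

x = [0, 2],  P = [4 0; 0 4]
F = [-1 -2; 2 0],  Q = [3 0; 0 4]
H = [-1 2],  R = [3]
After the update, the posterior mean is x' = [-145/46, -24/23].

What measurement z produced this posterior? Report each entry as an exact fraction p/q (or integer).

x̄ = F·x = [-4, 0]
P̄ = F·P·Fᵀ + Q = [23 -8; -8 20]
S = H·P̄·Hᵀ + R = [138]
K = P̄·Hᵀ·S⁻¹ = [-13/46; 8/23]
x' − x̄ = [39/46, -24/23] = K·y
y = (KᵀK)⁻¹·Kᵀ·(x' − x̄) = [-3]
z = y + H·x̄ = [-3] + [4] = [1]

z = [1]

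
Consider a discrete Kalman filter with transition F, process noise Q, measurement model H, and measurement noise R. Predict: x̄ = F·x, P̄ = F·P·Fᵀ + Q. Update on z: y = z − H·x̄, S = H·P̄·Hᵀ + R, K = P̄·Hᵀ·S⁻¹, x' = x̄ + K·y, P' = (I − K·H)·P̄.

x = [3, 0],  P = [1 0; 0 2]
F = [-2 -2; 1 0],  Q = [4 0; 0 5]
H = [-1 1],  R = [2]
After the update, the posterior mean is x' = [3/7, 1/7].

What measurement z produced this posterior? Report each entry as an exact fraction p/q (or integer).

z = [-1]

x̄ = F·x = [-6, 3]
P̄ = F·P·Fᵀ + Q = [16 -2; -2 6]
S = H·P̄·Hᵀ + R = [28]
K = P̄·Hᵀ·S⁻¹ = [-9/14; 2/7]
x' − x̄ = [45/7, -20/7] = K·y
y = (KᵀK)⁻¹·Kᵀ·(x' − x̄) = [-10]
z = y + H·x̄ = [-10] + [9] = [-1]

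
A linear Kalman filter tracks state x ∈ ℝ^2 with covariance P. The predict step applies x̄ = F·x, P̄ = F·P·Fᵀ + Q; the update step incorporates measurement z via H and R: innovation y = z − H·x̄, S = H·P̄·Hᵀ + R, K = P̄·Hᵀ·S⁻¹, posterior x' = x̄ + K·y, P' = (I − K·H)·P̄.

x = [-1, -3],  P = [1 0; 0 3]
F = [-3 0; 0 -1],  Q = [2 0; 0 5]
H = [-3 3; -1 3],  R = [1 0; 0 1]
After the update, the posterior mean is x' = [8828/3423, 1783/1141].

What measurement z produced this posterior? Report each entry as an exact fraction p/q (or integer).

z = [-3, 2]

x̄ = F·x = [3, 3]
P̄ = F·P·Fᵀ + Q = [11 0; 0 8]
S = H·P̄·Hᵀ + R = [172 105; 105 84]
K = P̄·Hᵀ·S⁻¹ = [-77/163 1573/3423; -24/163 536/1141]
x' − x̄ = [-1441/3423, -1640/1141] = K·y
y = (KᵀK)⁻¹·Kᵀ·(x' − x̄) = [-3, -4]
z = y + H·x̄ = [-3, -4] + [0, 6] = [-3, 2]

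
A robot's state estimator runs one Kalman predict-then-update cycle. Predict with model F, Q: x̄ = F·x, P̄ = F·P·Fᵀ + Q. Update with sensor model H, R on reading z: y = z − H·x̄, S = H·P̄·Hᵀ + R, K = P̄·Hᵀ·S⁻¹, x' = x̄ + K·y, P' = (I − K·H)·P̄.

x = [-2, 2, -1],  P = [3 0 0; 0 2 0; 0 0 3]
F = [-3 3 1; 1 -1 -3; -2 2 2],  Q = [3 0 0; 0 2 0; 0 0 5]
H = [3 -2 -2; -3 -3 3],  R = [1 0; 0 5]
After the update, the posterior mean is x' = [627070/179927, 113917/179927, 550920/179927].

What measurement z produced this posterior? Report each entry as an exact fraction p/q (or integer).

z = [3, -3]

x̄ = F·x = [11, -1, 6]
P̄ = F·P·Fᵀ + Q = [51 -24 36; -24 34 -28; 36 -28 37]
S = H·P̄·Hᵀ + R = [376 135; 135 527]
K = P̄·Hᵀ·S⁻¹ = [64338/179927 -7263/179927; -28878/179927 -31524/179927; 35685/179927 20562/179927]
x' − x̄ = [-1352127/179927, 293844/179927, -528642/179927] = K·y
y = (KᵀK)⁻¹·Kᵀ·(x' − x̄) = [-20, 9]
z = y + H·x̄ = [-20, 9] + [23, -12] = [3, -3]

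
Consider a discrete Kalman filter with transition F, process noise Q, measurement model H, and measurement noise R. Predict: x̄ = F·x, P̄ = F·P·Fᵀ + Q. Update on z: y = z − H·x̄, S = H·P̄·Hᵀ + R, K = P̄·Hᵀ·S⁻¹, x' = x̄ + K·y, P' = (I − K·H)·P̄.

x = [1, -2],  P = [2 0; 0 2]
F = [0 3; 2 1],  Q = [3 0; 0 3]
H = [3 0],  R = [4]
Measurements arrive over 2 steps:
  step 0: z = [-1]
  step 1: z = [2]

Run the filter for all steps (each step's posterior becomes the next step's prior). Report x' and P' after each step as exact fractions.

step 0: x̄ = F·x = [-6, 0]
step 0: P̄ = F·P·Fᵀ + Q = [21 6; 6 13]
step 0: y = z − H·x̄ = [17]
step 0: S = H·P̄·Hᵀ + R = [193]
step 0: K = P̄·Hᵀ·S⁻¹ = [63/193; 18/193]
step 0: x' = x̄ + K·y = [-87/193, 306/193]
step 0: P' = (I − K·H)·P̄ = [84/193 24/193; 24/193 2185/193]
step 1: x̄ = F·x = [918/193, 132/193]
step 1: P̄ = F·P·Fᵀ + Q = [20244/193 6699/193; 6699/193 3196/193]
step 1: y = z − H·x̄ = [-2368/193]
step 1: S = H·P̄·Hᵀ + R = [182968/193]
step 1: K = P̄·Hᵀ·S⁻¹ = [15183/45742; 20097/182968]
step 1: x' = x̄ + K·y = [15642/22871, -15180/22871]
step 1: P' = (I − K·H)·P̄ = [10122/22871 6699/45742; 6699/45742 937183/182968]

step 0: x' = [-87/193, 306/193], P' = [84/193 24/193; 24/193 2185/193]
step 1: x' = [15642/22871, -15180/22871], P' = [10122/22871 6699/45742; 6699/45742 937183/182968]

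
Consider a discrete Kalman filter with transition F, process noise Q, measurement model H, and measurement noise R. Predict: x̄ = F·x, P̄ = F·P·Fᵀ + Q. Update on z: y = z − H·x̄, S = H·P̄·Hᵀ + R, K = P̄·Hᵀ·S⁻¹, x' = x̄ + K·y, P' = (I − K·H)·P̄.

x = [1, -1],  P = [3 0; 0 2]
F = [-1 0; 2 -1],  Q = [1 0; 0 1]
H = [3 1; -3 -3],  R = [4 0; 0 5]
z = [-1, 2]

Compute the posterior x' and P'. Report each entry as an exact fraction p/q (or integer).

x̄ = F·x = [-1, 3]
P̄ = F·P·Fᵀ + Q = [4 -6; -6 15]
y = z − H·x̄ = [-1, 8]
S = H·P̄·Hᵀ + R = [19 -9; -9 68]
K = P̄·Hᵀ·S⁻¹ = [66/173 24/173; -447/1211 -540/1211]
x' = x̄ + K·y = [-47/173, -240/1211]
P' = (I − K·H)·P̄ = [152/173 -192/173; -192/173 2244/1211]

x' = [-47/173, -240/1211]
P' = [152/173 -192/173; -192/173 2244/1211]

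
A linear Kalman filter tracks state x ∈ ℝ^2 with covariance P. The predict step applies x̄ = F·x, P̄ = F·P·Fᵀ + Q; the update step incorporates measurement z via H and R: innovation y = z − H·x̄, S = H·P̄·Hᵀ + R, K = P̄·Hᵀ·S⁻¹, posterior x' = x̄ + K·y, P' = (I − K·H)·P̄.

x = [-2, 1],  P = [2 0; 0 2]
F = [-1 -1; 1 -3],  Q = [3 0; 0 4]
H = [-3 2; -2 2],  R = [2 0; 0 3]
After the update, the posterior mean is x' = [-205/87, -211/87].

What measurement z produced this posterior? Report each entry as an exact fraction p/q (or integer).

x̄ = F·x = [1, -5]
P̄ = F·P·Fᵀ + Q = [7 4; 4 24]
S = H·P̄·Hᵀ + R = [113 98; 98 95]
K = P̄·Hᵀ·S⁻¹ = [-647/1131 596/1131; -500/1131 992/1131]
x' − x̄ = [-292/87, 224/87] = K·y
y = (KᵀK)⁻¹·Kᵀ·(x' − x̄) = [16, 11]
z = y + H·x̄ = [16, 11] + [-13, -12] = [3, -1]

z = [3, -1]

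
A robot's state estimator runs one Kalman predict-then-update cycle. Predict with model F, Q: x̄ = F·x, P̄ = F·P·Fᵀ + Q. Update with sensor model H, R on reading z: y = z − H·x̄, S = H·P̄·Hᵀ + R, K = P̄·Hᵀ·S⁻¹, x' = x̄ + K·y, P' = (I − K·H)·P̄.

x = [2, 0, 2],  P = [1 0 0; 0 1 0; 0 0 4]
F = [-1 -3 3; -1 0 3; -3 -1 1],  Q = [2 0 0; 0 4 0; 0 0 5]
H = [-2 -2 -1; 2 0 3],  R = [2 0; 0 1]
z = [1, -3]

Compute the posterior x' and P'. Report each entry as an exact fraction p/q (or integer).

x' = [90008/68739, -50333/68739, -11977/6249]
P' = [275852/68739 -169865/68739 -16654/6249; -169865/68739 139352/68739 9928/6249; -16654/6249 9928/6249 11746/6249]

x̄ = F·x = [4, 4, -4]
P̄ = F·P·Fᵀ + Q = [48 37 18; 37 41 15; 18 15 19]
y = z − H·x̄ = [13, 1]
S = H·P̄·Hᵀ + R = [805 -631; -631 580]
K = P̄·Hᵀ·S⁻¹ = [-14390/68739 2122/68739; -24091/68739 -12106/68739; 853/6249 1930/6249]
x' = x̄ + K·y = [90008/68739, -50333/68739, -11977/6249]
P' = (I − K·H)·P̄ = [275852/68739 -169865/68739 -16654/6249; -169865/68739 139352/68739 9928/6249; -16654/6249 9928/6249 11746/6249]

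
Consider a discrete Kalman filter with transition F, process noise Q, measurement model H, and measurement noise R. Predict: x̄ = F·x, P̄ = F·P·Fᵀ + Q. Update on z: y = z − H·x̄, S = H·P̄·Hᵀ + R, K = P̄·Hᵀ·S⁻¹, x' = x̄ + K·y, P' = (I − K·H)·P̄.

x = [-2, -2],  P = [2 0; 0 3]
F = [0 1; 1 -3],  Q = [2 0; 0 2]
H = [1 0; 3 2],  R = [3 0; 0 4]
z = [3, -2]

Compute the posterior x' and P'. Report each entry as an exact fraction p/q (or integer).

x̄ = F·x = [-2, 4]
P̄ = F·P·Fᵀ + Q = [5 -9; -9 31]
y = z − H·x̄ = [5, -4]
S = H·P̄·Hᵀ + R = [8 -3; -3 65]
K = P̄·Hᵀ·S⁻¹ = [316/511 -9/511; -480/511 253/511]
x' = x̄ + K·y = [594/511, -1368/511]
P' = (I − K·H)·P̄ = [948/511 -1440/511; -1440/511 2666/511]

x' = [594/511, -1368/511]
P' = [948/511 -1440/511; -1440/511 2666/511]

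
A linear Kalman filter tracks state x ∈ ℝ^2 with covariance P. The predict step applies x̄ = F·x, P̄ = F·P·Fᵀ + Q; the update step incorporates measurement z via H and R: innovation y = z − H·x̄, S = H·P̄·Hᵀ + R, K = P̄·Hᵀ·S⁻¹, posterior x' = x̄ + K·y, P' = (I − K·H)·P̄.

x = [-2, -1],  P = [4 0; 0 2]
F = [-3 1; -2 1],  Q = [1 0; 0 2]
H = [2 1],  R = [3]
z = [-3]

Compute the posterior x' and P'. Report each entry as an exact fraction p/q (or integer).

x̄ = F·x = [5, 3]
P̄ = F·P·Fᵀ + Q = [39 26; 26 20]
y = z − H·x̄ = [-16]
S = H·P̄·Hᵀ + R = [283]
K = P̄·Hᵀ·S⁻¹ = [104/283; 72/283]
x' = x̄ + K·y = [-249/283, -303/283]
P' = (I − K·H)·P̄ = [221/283 -130/283; -130/283 476/283]

x' = [-249/283, -303/283]
P' = [221/283 -130/283; -130/283 476/283]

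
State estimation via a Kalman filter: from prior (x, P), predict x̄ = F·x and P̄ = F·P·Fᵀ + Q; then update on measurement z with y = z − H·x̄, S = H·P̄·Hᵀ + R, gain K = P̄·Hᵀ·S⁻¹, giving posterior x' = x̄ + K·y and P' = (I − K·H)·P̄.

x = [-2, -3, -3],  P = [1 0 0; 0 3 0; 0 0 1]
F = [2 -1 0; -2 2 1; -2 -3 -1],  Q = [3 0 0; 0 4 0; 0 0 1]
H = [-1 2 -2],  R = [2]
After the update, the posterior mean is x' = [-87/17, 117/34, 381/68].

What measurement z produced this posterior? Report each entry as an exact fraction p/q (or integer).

x̄ = F·x = [-1, -5, 16]
P̄ = F·P·Fᵀ + Q = [10 -10 5; -10 21 -15; 5 -15 33]
S = H·P̄·Hᵀ + R = [408]
K = P̄·Hᵀ·S⁻¹ = [-5/51; 41/204; -101/408]
x' − x̄ = [-70/17, 287/34, -707/68] = K·y
y = (KᵀK)⁻¹·Kᵀ·(x' − x̄) = [42]
z = y + H·x̄ = [42] + [-41] = [1]

z = [1]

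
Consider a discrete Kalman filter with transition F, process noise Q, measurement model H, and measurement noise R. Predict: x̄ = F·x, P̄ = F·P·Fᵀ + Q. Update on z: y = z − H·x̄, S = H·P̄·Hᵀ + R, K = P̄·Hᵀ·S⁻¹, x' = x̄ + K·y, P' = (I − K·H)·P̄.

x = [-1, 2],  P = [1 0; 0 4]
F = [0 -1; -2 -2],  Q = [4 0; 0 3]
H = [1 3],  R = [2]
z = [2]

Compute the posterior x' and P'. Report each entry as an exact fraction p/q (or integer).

x̄ = F·x = [-2, -2]
P̄ = F·P·Fᵀ + Q = [8 8; 8 23]
y = z − H·x̄ = [10]
S = H·P̄·Hᵀ + R = [265]
K = P̄·Hᵀ·S⁻¹ = [32/265; 77/265]
x' = x̄ + K·y = [-42/53, 48/53]
P' = (I − K·H)·P̄ = [1096/265 -344/265; -344/265 166/265]

x' = [-42/53, 48/53]
P' = [1096/265 -344/265; -344/265 166/265]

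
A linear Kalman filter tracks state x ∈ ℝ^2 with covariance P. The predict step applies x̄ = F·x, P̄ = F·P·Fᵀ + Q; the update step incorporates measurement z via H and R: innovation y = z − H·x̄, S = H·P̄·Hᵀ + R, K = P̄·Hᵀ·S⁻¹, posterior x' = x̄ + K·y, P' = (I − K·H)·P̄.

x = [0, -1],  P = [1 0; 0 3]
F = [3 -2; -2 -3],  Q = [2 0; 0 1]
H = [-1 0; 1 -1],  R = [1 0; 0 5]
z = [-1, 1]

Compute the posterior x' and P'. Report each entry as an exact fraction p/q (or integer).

x̄ = F·x = [2, 3]
P̄ = F·P·Fᵀ + Q = [23 12; 12 32]
y = z − H·x̄ = [1, 2]
S = H·P̄·Hᵀ + R = [24 -11; -11 36]
K = P̄·Hᵀ·S⁻¹ = [-707/743 11/743; -652/743 -612/743]
x' = x̄ + K·y = [801/743, 353/743]
P' = (I − K·H)·P̄ = [707/743 652/743; 652/743 3712/743]

x' = [801/743, 353/743]
P' = [707/743 652/743; 652/743 3712/743]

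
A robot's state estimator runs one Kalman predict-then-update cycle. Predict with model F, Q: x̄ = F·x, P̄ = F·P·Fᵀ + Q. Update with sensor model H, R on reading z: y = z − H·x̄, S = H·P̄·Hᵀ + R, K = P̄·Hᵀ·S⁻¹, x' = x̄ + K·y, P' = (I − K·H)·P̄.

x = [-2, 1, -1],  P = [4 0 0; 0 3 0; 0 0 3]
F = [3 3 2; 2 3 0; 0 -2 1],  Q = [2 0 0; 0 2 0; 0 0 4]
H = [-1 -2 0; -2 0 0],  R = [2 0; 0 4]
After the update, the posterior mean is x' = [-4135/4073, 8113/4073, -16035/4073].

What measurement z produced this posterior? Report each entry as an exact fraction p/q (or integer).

x̄ = F·x = [-5, -1, -3]
P̄ = F·P·Fᵀ + Q = [77 51 -12; 51 45 -18; -12 -18 19]
S = H·P̄·Hᵀ + R = [463 358; 358 312]
K = P̄·Hᵀ·S⁻¹ = [-179/4073 -1805/4073; -1869/4073 813/4073; 1596/4073 -1518/4073]
x' − x̄ = [16230/4073, 12186/4073, -3816/4073] = K·y
y = (KᵀK)⁻¹·Kᵀ·(x' − x̄) = [-10, -8]
z = y + H·x̄ = [-10, -8] + [7, 10] = [-3, 2]

z = [-3, 2]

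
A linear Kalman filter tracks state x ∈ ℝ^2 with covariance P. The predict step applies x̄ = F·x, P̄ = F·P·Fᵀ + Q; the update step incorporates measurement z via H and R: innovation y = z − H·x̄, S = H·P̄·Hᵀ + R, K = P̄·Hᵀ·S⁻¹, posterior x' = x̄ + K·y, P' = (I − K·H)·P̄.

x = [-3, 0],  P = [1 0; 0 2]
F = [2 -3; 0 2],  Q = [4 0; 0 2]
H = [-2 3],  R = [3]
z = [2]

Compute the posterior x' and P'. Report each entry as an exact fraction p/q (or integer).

x' = [-106/31, -540/341]
P' = [102/31 60/31; 60/31 494/341]

x̄ = F·x = [-6, 0]
P̄ = F·P·Fᵀ + Q = [26 -12; -12 10]
y = z − H·x̄ = [-10]
S = H·P̄·Hᵀ + R = [341]
K = P̄·Hᵀ·S⁻¹ = [-8/31; 54/341]
x' = x̄ + K·y = [-106/31, -540/341]
P' = (I − K·H)·P̄ = [102/31 60/31; 60/31 494/341]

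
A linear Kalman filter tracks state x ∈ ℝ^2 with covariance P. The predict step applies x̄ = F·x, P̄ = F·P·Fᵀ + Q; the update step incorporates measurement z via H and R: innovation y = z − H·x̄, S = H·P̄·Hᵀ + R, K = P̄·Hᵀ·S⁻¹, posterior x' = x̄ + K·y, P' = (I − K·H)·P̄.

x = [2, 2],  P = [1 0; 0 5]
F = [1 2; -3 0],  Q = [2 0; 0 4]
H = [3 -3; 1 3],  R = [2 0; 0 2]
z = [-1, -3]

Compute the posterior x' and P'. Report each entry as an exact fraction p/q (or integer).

x' = [-10314/10691, -7416/10691]
P' = [2633/10691 867/10691; 867/10691 1463/10691]

x̄ = F·x = [6, -6]
P̄ = F·P·Fᵀ + Q = [23 -3; -3 13]
y = z − H·x̄ = [-37, 9]
S = H·P̄·Hᵀ + R = [380 -66; -66 124]
K = P̄·Hᵀ·S⁻¹ = [2649/10691 2617/10691; -894/10691 2628/10691]
x' = x̄ + K·y = [-10314/10691, -7416/10691]
P' = (I − K·H)·P̄ = [2633/10691 867/10691; 867/10691 1463/10691]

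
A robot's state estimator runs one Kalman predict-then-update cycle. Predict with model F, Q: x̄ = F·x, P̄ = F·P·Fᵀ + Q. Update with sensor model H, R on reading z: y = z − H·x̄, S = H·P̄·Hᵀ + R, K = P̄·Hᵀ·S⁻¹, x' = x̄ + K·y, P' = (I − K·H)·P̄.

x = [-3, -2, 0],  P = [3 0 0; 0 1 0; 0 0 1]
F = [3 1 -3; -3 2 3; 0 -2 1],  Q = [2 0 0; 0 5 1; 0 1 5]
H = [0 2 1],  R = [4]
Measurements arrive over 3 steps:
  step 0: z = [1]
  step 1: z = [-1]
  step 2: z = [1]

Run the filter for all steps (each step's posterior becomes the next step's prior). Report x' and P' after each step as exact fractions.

step 0: x' = [-1185/194, -100/97, 323/97], P' = [2237/194 -13/97 -120/97; -13/97 315/97 -450/97; -120/97 -450/97 920/97]
step 1: x' = [36143/175198, 159279/175198, -224026/87599], P' = [2860931/175198 627735/175198 -803547/87599; 627735/175198 1422729/175198 -1271953/87599; -803547/87599 -1271953/87599 2591198/87599]
step 2: x' = [-121371114/208552129, 386283279/417104258, -184150874/208552129], P' = [3826414149/208552129 1165840135/208552129 -2777084646/208552129; 1165840135/208552129 4284852807/417104258 -3947963839/208552129; -2777084646/208552129 -3947963839/208552129 8054956674/208552129]

step 0: x̄ = F·x = [-11, 5, 4]
step 0: P̄ = F·P·Fᵀ + Q = [39 -34 -5; -34 45 0; -5 0 10]
step 0: y = z − H·x̄ = [-13]
step 0: S = H·P̄·Hᵀ + R = [194]
step 0: K = P̄·Hᵀ·S⁻¹ = [-73/194; 45/97; 5/97]
step 0: x' = x̄ + K·y = [-1185/194, -100/97, 323/97]
step 0: P' = (I − K·H)·P̄ = [2237/194 -13/97 -120/97; -13/97 315/97 -450/97; -120/97 -450/97 920/97]
step 1: x̄ = F·x = [-5693/194, 5093/194, 523/97]
step 1: P̄ = F·P·Fᵀ + Q = [47275/194 -37131/194 -6822/97; -37131/194 34015/194 3679/97; -6822/97 3679/97 4465/97]
step 1: y = z − H·x̄ = [-5713/97]
step 1: S = H·P̄·Hᵀ + R = [87599/97]
step 1: K = P̄·Hᵀ·S⁻¹ = [-43953/87599; 37694/87599; 11823/87599]
step 1: x' = x̄ + K·y = [36143/175198, 159279/175198, -224026/87599]
step 1: P' = (I − K·H)·P̄ = [2860931/175198 627735/175198 -803547/87599; 627735/175198 1422729/175198 -1271953/87599; -803547/87599 -1271953/87599 2591198/87599]
step 2: x̄ = F·x = [805932/87599, -1134027/175198, -383305/87599]
step 2: P̄ = F·P·Fᵀ + Q = [61060303/87599 -44478627/87599 -22393840/87599; -44478627/87599 69824849/175198 14397393/87599; -22393840/87599 14397393/87599 10962463/87599]
step 2: y = z − H·x̄ = [1604931/87599]
step 2: S = H·P̄·Hᵀ + R = [208552129/87599]
step 2: K = P̄·Hᵀ·S⁻¹ = [-111351094/208552129; 84222242/208552129; 39757249/208552129]
step 2: x' = x̄ + K·y = [-121371114/208552129, 386283279/417104258, -184150874/208552129]
step 2: P' = (I − K·H)·P̄ = [3826414149/208552129 1165840135/208552129 -2777084646/208552129; 1165840135/208552129 4284852807/417104258 -3947963839/208552129; -2777084646/208552129 -3947963839/208552129 8054956674/208552129]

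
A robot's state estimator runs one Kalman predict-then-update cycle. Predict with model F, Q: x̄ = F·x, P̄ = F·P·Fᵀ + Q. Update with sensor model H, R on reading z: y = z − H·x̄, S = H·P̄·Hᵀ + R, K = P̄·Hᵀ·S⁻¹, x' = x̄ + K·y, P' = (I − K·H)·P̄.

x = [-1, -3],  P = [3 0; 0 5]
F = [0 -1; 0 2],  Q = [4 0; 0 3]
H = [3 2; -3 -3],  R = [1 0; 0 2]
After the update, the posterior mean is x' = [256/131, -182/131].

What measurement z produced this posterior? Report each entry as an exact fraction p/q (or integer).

x̄ = F·x = [3, -6]
P̄ = F·P·Fᵀ + Q = [9 -10; -10 23]
S = H·P̄·Hᵀ + R = [54 -69; -69 110]
K = P̄·Hᵀ·S⁻¹ = [977/1179 215/393; -931/1179 -334/393]
x' − x̄ = [-137/131, 604/131] = K·y
y = (KᵀK)⁻¹·Kᵀ·(x' − x̄) = [6, -11]
z = y + H·x̄ = [6, -11] + [-3, 9] = [3, -2]

z = [3, -2]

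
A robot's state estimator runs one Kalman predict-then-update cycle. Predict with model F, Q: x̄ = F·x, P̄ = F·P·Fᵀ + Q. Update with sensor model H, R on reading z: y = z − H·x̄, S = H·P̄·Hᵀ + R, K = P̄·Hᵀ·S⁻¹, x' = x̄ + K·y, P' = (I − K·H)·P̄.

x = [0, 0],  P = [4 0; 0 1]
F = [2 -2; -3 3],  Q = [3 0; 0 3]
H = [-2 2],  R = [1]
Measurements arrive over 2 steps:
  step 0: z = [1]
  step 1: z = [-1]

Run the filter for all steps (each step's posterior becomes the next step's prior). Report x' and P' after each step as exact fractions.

step 0: x' = [-106/525, 52/175], P' = [839/525 262/175; 262/175 288/175]
step 1: x' = [1678/5245, -126/1049], P' = [8287/5245 1542/1049; 1542/1049 8418/5245]

step 0: x̄ = F·x = [0, 0]
step 0: P̄ = F·P·Fᵀ + Q = [23 -30; -30 48]
step 0: y = z − H·x̄ = [1]
step 0: S = H·P̄·Hᵀ + R = [525]
step 0: K = P̄·Hᵀ·S⁻¹ = [-106/525; 52/175]
step 0: x' = x̄ + K·y = [-106/525, 52/175]
step 0: P' = (I − K·H)·P̄ = [839/525 262/175; 262/175 288/175]
step 1: x̄ = F·x = [-524/525, 262/175]
step 1: P̄ = F·P·Fᵀ + Q = [2099/525 -262/175; -262/175 918/175]
step 1: y = z − H·x̄ = [-629/105]
step 1: S = H·P̄·Hᵀ + R = [1049/21]
step 1: K = P̄·Hᵀ·S⁻¹ = [-1154/5245; 1416/5245]
step 1: x' = x̄ + K·y = [1678/5245, -126/1049]
step 1: P' = (I − K·H)·P̄ = [8287/5245 1542/1049; 1542/1049 8418/5245]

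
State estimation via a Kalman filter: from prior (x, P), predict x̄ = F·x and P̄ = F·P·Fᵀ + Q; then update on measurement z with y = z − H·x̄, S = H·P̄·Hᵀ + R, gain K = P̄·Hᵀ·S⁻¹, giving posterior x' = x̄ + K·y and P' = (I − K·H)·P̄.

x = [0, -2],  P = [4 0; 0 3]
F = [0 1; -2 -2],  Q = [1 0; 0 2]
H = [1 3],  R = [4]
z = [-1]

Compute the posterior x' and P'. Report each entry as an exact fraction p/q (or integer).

x' = [-15/11, 2/11]
P' = [386/121 -138/121; -138/121 102/121]

x̄ = F·x = [-2, 4]
P̄ = F·P·Fᵀ + Q = [4 -6; -6 30]
y = z − H·x̄ = [-11]
S = H·P̄·Hᵀ + R = [242]
K = P̄·Hᵀ·S⁻¹ = [-7/121; 42/121]
x' = x̄ + K·y = [-15/11, 2/11]
P' = (I − K·H)·P̄ = [386/121 -138/121; -138/121 102/121]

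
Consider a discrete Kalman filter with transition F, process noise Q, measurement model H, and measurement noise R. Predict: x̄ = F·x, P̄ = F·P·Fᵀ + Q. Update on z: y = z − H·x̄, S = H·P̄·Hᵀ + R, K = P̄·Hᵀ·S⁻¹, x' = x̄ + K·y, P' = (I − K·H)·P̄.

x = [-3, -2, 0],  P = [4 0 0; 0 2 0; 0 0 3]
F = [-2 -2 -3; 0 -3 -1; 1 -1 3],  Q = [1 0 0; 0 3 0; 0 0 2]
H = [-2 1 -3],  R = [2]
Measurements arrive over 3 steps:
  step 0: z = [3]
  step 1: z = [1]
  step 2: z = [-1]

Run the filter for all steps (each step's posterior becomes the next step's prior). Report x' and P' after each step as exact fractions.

step 0: x' = [1250/111, 180/37, -755/111], P' = [5672/111 807/37 -2981/111; 807/37 861/37 -249/37; -2981/111 -249/37 1769/111]
step 1: x' = [960176/145421, 793490/145421, -428307/145421], P' = [11018093/145421 13341117/145421 -2866937/145421; 13341117/145421 17018162/145421 -3198794/145421; -2866937/145421 -3198794/145421 863868/145421]
step 2: x' = [78174287/11846284, 81888723/11846284, -20959971/11846284], P' = [13592289871/533082780 3035301155/106616556 -1271328977/177694260; 3035301155/106616556 3992762075/106616556 -219179005/35538852; -1271328977/177694260 -219179005/35538852 166424319/59231420]

step 0: x̄ = F·x = [10, 6, -1]
step 0: P̄ = F·P·Fᵀ + Q = [52 21 -31; 21 24 -3; -31 -3 35]
step 0: y = z − H·x̄ = [14]
step 0: S = H·P̄·Hᵀ + R = [111]
step 0: K = P̄·Hᵀ·S⁻¹ = [10/111; -3/37; -46/111]
step 0: x' = x̄ + K·y = [1250/111, 180/37, -755/111]
step 0: P' = (I − K·H)·P̄ = [5672/111 807/37 -2981/111; 807/37 861/37 -249/37; -2981/111 -249/37 1769/111]
step 1: x̄ = F·x = [-1315/111, -865/111, -1555/111]
step 1: P̄ = F·P·Fᵀ + Q = [23684/111 21152/111 6971/111; 21152/111 20867/111 4136/111; 6971/111 4136/111 6152/111]
step 1: y = z − H·x̄ = [-6319/111]
step 1: S = H·P̄·Hᵀ + R = [145421/111]
step 1: K = P̄·Hᵀ·S⁻¹ = [-47129/145421; -33845/145421; -28262/145421]
step 1: x' = x̄ + K·y = [960176/145421, 793490/145421, -428307/145421]
step 1: P' = (I − K·H)·P̄ = [11018093/145421 13341117/145421 -2866937/145421; 13341117/145421 17018162/145421 -3198794/145421; -2866937/145421 -3198794/145421 863868/145421]
step 2: x̄ = F·x = [-2222411/145421, -62973/4691, -1118235/145421]
step 2: P̄ = F·P·Fᵀ + Q = [154005417/145421 4639570/4691 39624141/145421; 4639570/4691 4363575/4691 1190220/4691; 39624141/145421 1190220/4691 11410817/145421]
step 2: y = z − H·x̄ = [-5992785/145421]
step 2: S = H·P̄·Hᵀ + R = [533082780/145421]
step 2: K = P̄·Hᵀ·S⁻¹ = [-283056587/533082780; -52614595/106616556; -25527971/177694260]
step 2: x' = x̄ + K·y = [78174287/11846284, 81888723/11846284, -20959971/11846284]
step 2: P' = (I − K·H)·P̄ = [13592289871/533082780 3035301155/106616556 -1271328977/177694260; 3035301155/106616556 3992762075/106616556 -219179005/35538852; -1271328977/177694260 -219179005/35538852 166424319/59231420]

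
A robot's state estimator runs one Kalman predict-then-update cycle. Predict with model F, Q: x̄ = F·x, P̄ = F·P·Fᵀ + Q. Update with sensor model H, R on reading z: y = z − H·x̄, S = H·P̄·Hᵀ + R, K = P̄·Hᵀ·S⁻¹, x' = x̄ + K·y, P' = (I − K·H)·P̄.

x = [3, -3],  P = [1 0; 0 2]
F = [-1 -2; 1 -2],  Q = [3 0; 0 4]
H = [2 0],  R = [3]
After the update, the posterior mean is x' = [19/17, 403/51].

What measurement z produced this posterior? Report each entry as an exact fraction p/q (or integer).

x̄ = F·x = [3, 9]
P̄ = F·P·Fᵀ + Q = [12 7; 7 13]
S = H·P̄·Hᵀ + R = [51]
K = P̄·Hᵀ·S⁻¹ = [8/17; 14/51]
x' − x̄ = [-32/17, -56/51] = K·y
y = (KᵀK)⁻¹·Kᵀ·(x' − x̄) = [-4]
z = y + H·x̄ = [-4] + [6] = [2]

z = [2]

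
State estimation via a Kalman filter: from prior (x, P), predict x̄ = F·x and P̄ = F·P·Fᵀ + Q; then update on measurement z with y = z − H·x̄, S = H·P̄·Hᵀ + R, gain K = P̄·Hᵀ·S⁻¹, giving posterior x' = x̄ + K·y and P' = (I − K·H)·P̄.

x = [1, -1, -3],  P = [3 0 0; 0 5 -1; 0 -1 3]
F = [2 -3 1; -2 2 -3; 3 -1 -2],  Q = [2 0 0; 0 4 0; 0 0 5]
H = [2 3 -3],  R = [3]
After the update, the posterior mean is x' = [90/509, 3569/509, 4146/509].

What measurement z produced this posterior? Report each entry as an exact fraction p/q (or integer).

x̄ = F·x = [2, 5, 10]
P̄ = F·P·Fᵀ + Q = [68 -62 22; -62 75 -9; 22 -9 45]
S = H·P̄·Hᵀ + R = [509]
K = P̄·Hᵀ·S⁻¹ = [-116/509; 128/509; -118/509]
x' − x̄ = [-928/509, 1024/509, -944/509] = K·y
y = (KᵀK)⁻¹·Kᵀ·(x' − x̄) = [8]
z = y + H·x̄ = [8] + [-11] = [-3]

z = [-3]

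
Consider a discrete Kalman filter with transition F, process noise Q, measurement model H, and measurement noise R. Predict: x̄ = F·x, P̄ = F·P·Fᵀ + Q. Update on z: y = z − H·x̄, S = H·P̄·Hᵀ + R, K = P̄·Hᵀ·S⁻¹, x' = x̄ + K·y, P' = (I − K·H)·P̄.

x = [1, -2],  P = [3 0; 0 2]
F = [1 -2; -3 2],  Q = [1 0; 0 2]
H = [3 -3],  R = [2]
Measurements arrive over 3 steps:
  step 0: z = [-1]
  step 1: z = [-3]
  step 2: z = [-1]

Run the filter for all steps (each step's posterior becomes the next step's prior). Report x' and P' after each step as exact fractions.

step 0: x' = [526/749, 751/749], P' = [1419/749 1361/749; 1361/749 1469/749]
step 1: x' = [-11221/9125, -10178/45625], P' = [4699/1825 22757/9125; 22757/9125 119901/45625]
step 2: x' = [1490248/2735189, 2738977/2735189], P' = [8887211/2735189 8668585/2735189; 8668585/2735189 9037501/2735189]

step 0: x̄ = F·x = [5, -7]
step 0: P̄ = F·P·Fᵀ + Q = [12 -17; -17 37]
step 0: y = z − H·x̄ = [-37]
step 0: S = H·P̄·Hᵀ + R = [749]
step 0: K = P̄·Hᵀ·S⁻¹ = [87/749; -162/749]
step 0: x' = x̄ + K·y = [526/749, 751/749]
step 0: P' = (I − K·H)·P̄ = [1419/749 1361/749; 1361/749 1469/749]
step 1: x̄ = F·x = [-976/749, -76/749]
step 1: P̄ = F·P·Fᵀ + Q = [2600/749 755/749; 755/749 3813/749]
step 1: y = z − H·x̄ = [453/749]
step 1: S = H·P̄·Hᵀ + R = [45625/749]
step 1: K = P̄·Hᵀ·S⁻¹ = [1107/9125; -9174/45625]
step 1: x' = x̄ + K·y = [-11221/9125, -10178/45625]
step 1: P' = (I − K·H)·P̄ = [4699/1825 22757/9125; 22757/9125 119901/45625]
step 2: x̄ = F·x = [-35749/45625, 147959/45625]
step 2: P̄ = F·P·Fᵀ + Q = [187564/45625 78251/45625; 78251/45625 262709/45625]
step 2: y = z − H·x̄ = [505499/45625]
step 2: S = H·P̄·Hᵀ + R = [2735189/45625]
step 2: K = P̄·Hᵀ·S⁻¹ = [327939/2735189; -553374/2735189]
step 2: x' = x̄ + K·y = [1490248/2735189, 2738977/2735189]
step 2: P' = (I − K·H)·P̄ = [8887211/2735189 8668585/2735189; 8668585/2735189 9037501/2735189]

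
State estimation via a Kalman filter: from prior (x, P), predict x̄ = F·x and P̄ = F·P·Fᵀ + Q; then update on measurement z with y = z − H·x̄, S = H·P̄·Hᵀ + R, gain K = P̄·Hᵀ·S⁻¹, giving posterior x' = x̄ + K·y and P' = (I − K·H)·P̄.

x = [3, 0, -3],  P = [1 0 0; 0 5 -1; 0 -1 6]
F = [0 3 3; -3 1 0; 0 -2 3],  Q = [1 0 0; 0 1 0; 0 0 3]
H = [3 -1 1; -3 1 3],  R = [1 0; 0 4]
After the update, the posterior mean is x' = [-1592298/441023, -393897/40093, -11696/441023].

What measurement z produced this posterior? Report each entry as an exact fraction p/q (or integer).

z = [-1, 1]

x̄ = F·x = [-9, -9, -9]
P̄ = F·P·Fᵀ + Q = [82 12 21; 12 15 -13; 21 -13 89]
S = H·P̄·Hᵀ + R = [923 -262; -262 1030]
K = P̄·Hᵀ·S⁻¹ = [108924/441023 -91023/882046; -340/40093 -2422/40093; 109996/441023 219523/882046]
x' − x̄ = [2376909/441023, -33060/40093, 3957511/441023] = K·y
y = (KᵀK)⁻¹·Kᵀ·(x' − x̄) = [26, 10]
z = y + H·x̄ = [26, 10] + [-27, -9] = [-1, 1]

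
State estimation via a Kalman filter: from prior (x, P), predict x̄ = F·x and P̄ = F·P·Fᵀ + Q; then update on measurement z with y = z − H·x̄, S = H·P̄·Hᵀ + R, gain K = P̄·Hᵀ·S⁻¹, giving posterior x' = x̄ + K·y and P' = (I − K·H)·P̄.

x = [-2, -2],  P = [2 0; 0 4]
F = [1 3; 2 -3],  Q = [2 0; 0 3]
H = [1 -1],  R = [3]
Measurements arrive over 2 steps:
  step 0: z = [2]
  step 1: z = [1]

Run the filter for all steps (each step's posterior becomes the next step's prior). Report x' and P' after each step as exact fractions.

step 0: x̄ = F·x = [-8, 2]
step 0: P̄ = F·P·Fᵀ + Q = [40 -32; -32 47]
step 0: y = z − H·x̄ = [12]
step 0: S = H·P̄·Hᵀ + R = [154]
step 0: K = P̄·Hᵀ·S⁻¹ = [36/77; -79/154]
step 0: x' = x̄ + K·y = [-184/77, -320/77]
step 0: P' = (I − K·H)·P̄ = [488/77 380/77; 380/77 997/154]
step 1: x̄ = F·x = [-104/7, 592/77]
step 1: P̄ = F·P·Fᵀ + Q = [1347/14 -431/14; -431/14 4219/154]
step 1: y = z − H·x̄ = [259/11]
step 1: S = H·P̄·Hᵀ + R = [2070/11]
step 1: K = P̄·Hᵀ·S⁻¹ = [1397/2070; -64/207]
step 1: x' = x̄ + K·y = [14971/14490, 592/1449]
step 1: P' = (I − K·H)·P̄ = [76106/7245 24575/2898; 24575/2898 27263/2898]

step 0: x' = [-184/77, -320/77], P' = [488/77 380/77; 380/77 997/154]
step 1: x' = [14971/14490, 592/1449], P' = [76106/7245 24575/2898; 24575/2898 27263/2898]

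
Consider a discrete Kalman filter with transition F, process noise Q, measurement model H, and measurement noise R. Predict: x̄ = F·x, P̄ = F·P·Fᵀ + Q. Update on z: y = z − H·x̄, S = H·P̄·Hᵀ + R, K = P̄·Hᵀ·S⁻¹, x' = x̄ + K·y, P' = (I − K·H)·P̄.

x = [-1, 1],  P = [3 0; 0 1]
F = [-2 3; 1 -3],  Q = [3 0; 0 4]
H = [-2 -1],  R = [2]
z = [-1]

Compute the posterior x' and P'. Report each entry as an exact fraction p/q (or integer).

x' = [35/18, -73/27]
P' = [23/6 -58/9; -58/9 334/27]

x̄ = F·x = [5, -4]
P̄ = F·P·Fᵀ + Q = [24 -15; -15 16]
y = z − H·x̄ = [5]
S = H·P̄·Hᵀ + R = [54]
K = P̄·Hᵀ·S⁻¹ = [-11/18; 7/27]
x' = x̄ + K·y = [35/18, -73/27]
P' = (I − K·H)·P̄ = [23/6 -58/9; -58/9 334/27]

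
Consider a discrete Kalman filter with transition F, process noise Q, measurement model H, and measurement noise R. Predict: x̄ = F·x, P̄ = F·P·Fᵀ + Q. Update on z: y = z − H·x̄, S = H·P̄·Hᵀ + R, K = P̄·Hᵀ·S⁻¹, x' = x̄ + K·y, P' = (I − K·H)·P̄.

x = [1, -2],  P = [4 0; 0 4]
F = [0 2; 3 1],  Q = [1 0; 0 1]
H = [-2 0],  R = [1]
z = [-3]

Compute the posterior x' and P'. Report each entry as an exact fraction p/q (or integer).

x̄ = F·x = [-4, 1]
P̄ = F·P·Fᵀ + Q = [17 8; 8 41]
y = z − H·x̄ = [-11]
S = H·P̄·Hᵀ + R = [69]
K = P̄·Hᵀ·S⁻¹ = [-34/69; -16/69]
x' = x̄ + K·y = [98/69, 245/69]
P' = (I − K·H)·P̄ = [17/69 8/69; 8/69 2573/69]

x' = [98/69, 245/69]
P' = [17/69 8/69; 8/69 2573/69]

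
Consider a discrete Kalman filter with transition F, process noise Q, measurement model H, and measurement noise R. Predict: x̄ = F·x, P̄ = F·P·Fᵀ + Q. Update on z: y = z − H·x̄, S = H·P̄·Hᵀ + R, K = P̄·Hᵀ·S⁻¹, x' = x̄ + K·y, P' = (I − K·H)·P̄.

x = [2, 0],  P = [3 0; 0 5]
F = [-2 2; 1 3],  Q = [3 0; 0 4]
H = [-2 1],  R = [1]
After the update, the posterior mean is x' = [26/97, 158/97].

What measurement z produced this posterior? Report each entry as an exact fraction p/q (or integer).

z = [1]

x̄ = F·x = [-4, 2]
P̄ = F·P·Fᵀ + Q = [35 24; 24 52]
S = H·P̄·Hᵀ + R = [97]
K = P̄·Hᵀ·S⁻¹ = [-46/97; 4/97]
x' − x̄ = [414/97, -36/97] = K·y
y = (KᵀK)⁻¹·Kᵀ·(x' − x̄) = [-9]
z = y + H·x̄ = [-9] + [10] = [1]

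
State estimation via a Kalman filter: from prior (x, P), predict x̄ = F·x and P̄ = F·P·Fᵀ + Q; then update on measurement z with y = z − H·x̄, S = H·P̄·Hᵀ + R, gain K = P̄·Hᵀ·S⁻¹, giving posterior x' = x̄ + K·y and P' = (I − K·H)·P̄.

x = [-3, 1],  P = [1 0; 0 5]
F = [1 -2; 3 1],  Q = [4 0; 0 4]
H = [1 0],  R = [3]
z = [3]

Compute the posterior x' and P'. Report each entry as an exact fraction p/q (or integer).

x' = [15/7, -10]
P' = [75/28 -3/4; -3/4 65/4]

x̄ = F·x = [-5, -8]
P̄ = F·P·Fᵀ + Q = [25 -7; -7 18]
y = z − H·x̄ = [8]
S = H·P̄·Hᵀ + R = [28]
K = P̄·Hᵀ·S⁻¹ = [25/28; -1/4]
x' = x̄ + K·y = [15/7, -10]
P' = (I − K·H)·P̄ = [75/28 -3/4; -3/4 65/4]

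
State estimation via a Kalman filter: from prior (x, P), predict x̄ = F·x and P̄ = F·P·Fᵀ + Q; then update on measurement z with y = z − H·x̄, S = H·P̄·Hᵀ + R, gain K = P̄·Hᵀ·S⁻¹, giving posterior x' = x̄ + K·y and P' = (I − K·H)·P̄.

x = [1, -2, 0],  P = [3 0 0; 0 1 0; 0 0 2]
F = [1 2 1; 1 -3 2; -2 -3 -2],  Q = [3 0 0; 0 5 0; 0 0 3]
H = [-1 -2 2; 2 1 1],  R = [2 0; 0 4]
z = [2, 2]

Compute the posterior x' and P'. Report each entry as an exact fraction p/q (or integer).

x' = [-11978/3227, 17077/3227, 14313/3227]
P' = [19154/3227 -23570/3227 -14402/3227; -23570/3227 96598/9681 60250/9681; -14402/3227 60250/9681 41842/9681]

x̄ = F·x = [-3, 7, 4]
P̄ = F·P·Fᵀ + Q = [12 1 -16; 1 25 -5; -16 -5 32]
y = z − H·x̄ = [5, -3]
S = H·P̄·Hᵀ + R = [350 -63; -63 39]
K = P̄·Hᵀ·S⁻¹ = [-409/3227 12/461; -331/3227 551/1383; 1065/3227 560/1383]
x' = x̄ + K·y = [-11978/3227, 17077/3227, 14313/3227]
P' = (I − K·H)·P̄ = [19154/3227 -23570/3227 -14402/3227; -23570/3227 96598/9681 60250/9681; -14402/3227 60250/9681 41842/9681]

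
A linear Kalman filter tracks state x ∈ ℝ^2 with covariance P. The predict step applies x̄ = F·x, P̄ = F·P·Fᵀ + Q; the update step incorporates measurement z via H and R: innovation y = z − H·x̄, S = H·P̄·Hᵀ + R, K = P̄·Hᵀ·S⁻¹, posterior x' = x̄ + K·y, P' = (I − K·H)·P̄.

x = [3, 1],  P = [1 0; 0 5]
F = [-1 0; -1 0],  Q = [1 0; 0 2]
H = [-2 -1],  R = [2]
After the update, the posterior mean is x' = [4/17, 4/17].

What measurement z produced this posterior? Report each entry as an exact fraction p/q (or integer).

x̄ = F·x = [-3, -3]
P̄ = F·P·Fᵀ + Q = [2 1; 1 3]
S = H·P̄·Hᵀ + R = [17]
K = P̄·Hᵀ·S⁻¹ = [-5/17; -5/17]
x' − x̄ = [55/17, 55/17] = K·y
y = (KᵀK)⁻¹·Kᵀ·(x' − x̄) = [-11]
z = y + H·x̄ = [-11] + [9] = [-2]

z = [-2]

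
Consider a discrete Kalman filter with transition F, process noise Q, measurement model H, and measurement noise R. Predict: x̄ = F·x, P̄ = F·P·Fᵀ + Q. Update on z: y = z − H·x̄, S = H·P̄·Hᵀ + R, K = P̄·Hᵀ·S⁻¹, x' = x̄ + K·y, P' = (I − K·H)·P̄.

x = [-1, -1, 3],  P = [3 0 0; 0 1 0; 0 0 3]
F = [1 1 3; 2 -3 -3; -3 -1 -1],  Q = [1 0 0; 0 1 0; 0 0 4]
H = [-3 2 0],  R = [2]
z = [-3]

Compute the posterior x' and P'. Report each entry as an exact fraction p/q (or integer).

x̄ = F·x = [7, -8, 1]
P̄ = F·P·Fᵀ + Q = [32 -24 -19; -24 49 -6; -19 -6 35]
y = z − H·x̄ = [34]
S = H·P̄·Hᵀ + R = [774]
K = P̄·Hᵀ·S⁻¹ = [-8/43; 85/387; 5/86]
x' = x̄ + K·y = [29/43, -206/387, 128/43]
P' = (I − K·H)·P̄ = [224/43 328/43 -457/43; 328/43 4513/387 -683/43; -457/43 -683/43 2785/86]

x' = [29/43, -206/387, 128/43]
P' = [224/43 328/43 -457/43; 328/43 4513/387 -683/43; -457/43 -683/43 2785/86]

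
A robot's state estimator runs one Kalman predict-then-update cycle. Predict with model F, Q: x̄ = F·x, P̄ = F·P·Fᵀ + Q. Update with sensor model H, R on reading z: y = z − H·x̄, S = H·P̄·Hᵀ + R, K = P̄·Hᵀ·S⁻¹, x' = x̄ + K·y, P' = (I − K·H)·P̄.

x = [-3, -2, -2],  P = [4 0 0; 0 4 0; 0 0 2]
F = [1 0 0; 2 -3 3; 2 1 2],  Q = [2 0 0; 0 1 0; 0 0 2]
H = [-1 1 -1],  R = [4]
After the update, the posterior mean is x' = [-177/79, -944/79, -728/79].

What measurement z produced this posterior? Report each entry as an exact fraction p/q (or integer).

x̄ = F·x = [-3, -6, -12]
P̄ = F·P·Fᵀ + Q = [6 8 8; 8 71 16; 8 16 30]
S = H·P̄·Hᵀ + R = [79]
K = P̄·Hᵀ·S⁻¹ = [-6/79; 47/79; -22/79]
x' − x̄ = [60/79, -470/79, 220/79] = K·y
y = (KᵀK)⁻¹·Kᵀ·(x' − x̄) = [-10]
z = y + H·x̄ = [-10] + [9] = [-1]

z = [-1]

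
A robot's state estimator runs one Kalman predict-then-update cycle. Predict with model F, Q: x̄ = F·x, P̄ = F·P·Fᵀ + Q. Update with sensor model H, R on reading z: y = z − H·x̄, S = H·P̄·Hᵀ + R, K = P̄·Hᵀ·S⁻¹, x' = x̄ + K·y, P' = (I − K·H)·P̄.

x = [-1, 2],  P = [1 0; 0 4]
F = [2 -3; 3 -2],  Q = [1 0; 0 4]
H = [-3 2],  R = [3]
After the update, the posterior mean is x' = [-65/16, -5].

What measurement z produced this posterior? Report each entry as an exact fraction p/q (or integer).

z = [2]

x̄ = F·x = [-8, -7]
P̄ = F·P·Fᵀ + Q = [41 30; 30 29]
S = H·P̄·Hᵀ + R = [128]
K = P̄·Hᵀ·S⁻¹ = [-63/128; -1/4]
x' − x̄ = [63/16, 2] = K·y
y = (KᵀK)⁻¹·Kᵀ·(x' − x̄) = [-8]
z = y + H·x̄ = [-8] + [10] = [2]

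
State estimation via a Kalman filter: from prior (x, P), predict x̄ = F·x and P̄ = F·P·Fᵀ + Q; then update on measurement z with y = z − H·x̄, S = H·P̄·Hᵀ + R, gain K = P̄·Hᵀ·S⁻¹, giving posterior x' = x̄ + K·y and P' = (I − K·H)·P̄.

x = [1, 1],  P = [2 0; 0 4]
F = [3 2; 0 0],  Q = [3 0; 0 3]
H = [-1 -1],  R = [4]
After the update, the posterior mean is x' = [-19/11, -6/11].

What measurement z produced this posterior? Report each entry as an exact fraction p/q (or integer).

x̄ = F·x = [5, 0]
P̄ = F·P·Fᵀ + Q = [37 0; 0 3]
S = H·P̄·Hᵀ + R = [44]
K = P̄·Hᵀ·S⁻¹ = [-37/44; -3/44]
x' − x̄ = [-74/11, -6/11] = K·y
y = (KᵀK)⁻¹·Kᵀ·(x' − x̄) = [8]
z = y + H·x̄ = [8] + [-5] = [3]

z = [3]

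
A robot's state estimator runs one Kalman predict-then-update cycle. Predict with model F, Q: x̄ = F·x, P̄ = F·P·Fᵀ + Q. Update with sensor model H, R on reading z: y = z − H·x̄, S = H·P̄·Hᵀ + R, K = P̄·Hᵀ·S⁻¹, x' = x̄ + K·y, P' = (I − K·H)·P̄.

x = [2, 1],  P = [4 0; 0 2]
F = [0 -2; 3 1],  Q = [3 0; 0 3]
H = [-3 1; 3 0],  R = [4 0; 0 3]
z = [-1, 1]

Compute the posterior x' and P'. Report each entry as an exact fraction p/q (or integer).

x̄ = F·x = [-2, 7]
P̄ = F·P·Fᵀ + Q = [11 -4; -4 41]
y = z − H·x̄ = [-14, 7]
S = H·P̄·Hᵀ + R = [168 -111; -111 102]
K = P̄·Hᵀ·S⁻¹ = [-37/1605 479/1605; 1358/1605 1289/1605]
x' = x̄ + K·y = [661/1605, 1246/1605]
P' = (I − K·H)·P̄ = [479/1605 1289/1605; 1289/1605 9299/1605]

x' = [661/1605, 1246/1605]
P' = [479/1605 1289/1605; 1289/1605 9299/1605]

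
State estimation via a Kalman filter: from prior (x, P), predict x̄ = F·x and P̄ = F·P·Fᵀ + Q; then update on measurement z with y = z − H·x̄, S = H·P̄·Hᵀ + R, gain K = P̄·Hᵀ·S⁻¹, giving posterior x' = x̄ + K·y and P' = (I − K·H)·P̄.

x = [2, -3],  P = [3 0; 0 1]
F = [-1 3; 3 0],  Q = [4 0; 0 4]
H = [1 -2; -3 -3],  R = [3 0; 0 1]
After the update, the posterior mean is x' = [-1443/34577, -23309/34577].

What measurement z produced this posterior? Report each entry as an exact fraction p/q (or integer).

z = [2, 2]

x̄ = F·x = [-11, 6]
P̄ = F·P·Fᵀ + Q = [16 -9; -9 31]
S = H·P̄·Hᵀ + R = [179 111; 111 262]
K = P̄·Hᵀ·S⁻¹ = [11239/34577 -7533/34577; -11276/34577 -3933/34577]
x' − x̄ = [378904/34577, -230771/34577] = K·y
y = (KᵀK)⁻¹·Kᵀ·(x' − x̄) = [25, -13]
z = y + H·x̄ = [25, -13] + [-23, 15] = [2, 2]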